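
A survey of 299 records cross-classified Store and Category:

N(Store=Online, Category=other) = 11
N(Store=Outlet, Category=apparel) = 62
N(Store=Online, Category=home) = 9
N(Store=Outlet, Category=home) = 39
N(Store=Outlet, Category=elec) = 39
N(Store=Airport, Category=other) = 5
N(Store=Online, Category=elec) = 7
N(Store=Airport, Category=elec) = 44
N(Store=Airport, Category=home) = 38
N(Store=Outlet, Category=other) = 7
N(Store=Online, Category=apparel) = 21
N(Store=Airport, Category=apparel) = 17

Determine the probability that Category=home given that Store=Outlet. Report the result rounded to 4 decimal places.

Total with Store=Outlet: 62 + 39 + 39 + 7 = 147.
P(Category=home | Store=Outlet) = 39/147 = 0.2653.

0.2653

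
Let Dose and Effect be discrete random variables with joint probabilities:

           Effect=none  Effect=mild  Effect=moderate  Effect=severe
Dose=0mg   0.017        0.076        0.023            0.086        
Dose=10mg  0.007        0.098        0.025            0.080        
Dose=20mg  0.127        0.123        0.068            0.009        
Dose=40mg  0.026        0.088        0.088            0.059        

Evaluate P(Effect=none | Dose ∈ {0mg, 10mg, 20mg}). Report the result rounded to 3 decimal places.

0.204

P(Dose=0mg) = 0.017 + 0.076 + 0.023 + 0.086 = 0.202.
P(Dose=10mg) = 0.007 + 0.098 + 0.025 + 0.080 = 0.210.
P(Dose=20mg) = 0.127 + 0.123 + 0.068 + 0.009 = 0.327.
P(Dose ∈ {0mg, 10mg, 20mg}) = 0.202 + 0.210 + 0.327 = 0.739; P(Effect=none, Dose ∈ {0mg, 10mg, 20mg}) = 0.017 + 0.007 + 0.127 = 0.151.
P(Effect=none | Dose ∈ {0mg, 10mg, 20mg}) = 0.151/0.739 = 0.204.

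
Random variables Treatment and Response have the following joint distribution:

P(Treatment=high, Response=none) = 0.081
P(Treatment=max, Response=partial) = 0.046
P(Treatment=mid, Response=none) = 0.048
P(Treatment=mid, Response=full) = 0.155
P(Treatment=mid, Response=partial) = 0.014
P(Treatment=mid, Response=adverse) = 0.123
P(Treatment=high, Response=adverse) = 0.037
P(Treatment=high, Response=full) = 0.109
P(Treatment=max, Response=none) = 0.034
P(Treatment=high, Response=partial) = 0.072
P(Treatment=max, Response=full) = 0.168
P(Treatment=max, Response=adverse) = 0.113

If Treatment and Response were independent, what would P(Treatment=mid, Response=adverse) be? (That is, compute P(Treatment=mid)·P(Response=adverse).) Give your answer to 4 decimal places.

P(Treatment=mid) = 0.048 + 0.014 + 0.155 + 0.123 = 0.340.
P(Response=adverse) = 0.123 + 0.037 + 0.113 = 0.273.
Product: 0.340 × 0.273 = 0.0928.

0.0928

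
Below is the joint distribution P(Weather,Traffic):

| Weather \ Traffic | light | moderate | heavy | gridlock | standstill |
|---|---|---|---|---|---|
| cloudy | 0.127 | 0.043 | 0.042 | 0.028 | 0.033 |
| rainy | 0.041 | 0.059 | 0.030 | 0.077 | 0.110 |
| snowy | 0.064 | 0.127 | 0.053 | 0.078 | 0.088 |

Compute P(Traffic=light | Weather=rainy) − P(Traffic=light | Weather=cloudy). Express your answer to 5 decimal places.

P(Weather=rainy) = 0.041 + 0.059 + 0.030 + 0.077 + 0.110 = 0.317; P(Traffic=light | Weather=rainy) = 0.041/0.317 = 0.129338.
P(Weather=cloudy) = 0.127 + 0.043 + 0.042 + 0.028 + 0.033 = 0.273; P(Traffic=light | Weather=cloudy) = 0.127/0.273 = 0.465201.
Difference = -0.33586.

-0.33586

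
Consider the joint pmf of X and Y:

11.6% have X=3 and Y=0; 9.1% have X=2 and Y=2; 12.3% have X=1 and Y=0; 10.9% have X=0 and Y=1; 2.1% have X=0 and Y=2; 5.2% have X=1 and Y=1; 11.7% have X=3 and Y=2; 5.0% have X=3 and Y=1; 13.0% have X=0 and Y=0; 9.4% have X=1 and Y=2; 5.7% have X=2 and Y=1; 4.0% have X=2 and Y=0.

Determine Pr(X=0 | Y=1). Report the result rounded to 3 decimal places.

P(Y=1) = 0.109 + 0.052 + 0.057 + 0.050 = 0.268.
P(X=0 | Y=1) = 0.109/0.268 = 0.407.

0.407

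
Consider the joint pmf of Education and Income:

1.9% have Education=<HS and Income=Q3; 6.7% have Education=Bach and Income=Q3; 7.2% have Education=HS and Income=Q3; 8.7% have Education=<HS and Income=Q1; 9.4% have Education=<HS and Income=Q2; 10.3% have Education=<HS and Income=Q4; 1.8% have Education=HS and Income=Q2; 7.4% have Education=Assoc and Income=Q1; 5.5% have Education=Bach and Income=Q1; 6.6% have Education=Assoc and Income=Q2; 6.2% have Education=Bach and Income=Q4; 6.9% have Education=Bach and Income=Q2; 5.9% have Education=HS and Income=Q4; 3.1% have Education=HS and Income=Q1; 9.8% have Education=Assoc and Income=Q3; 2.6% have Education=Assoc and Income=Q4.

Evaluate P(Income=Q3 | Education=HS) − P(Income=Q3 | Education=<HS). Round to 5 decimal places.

P(Education=HS) = 0.031 + 0.018 + 0.072 + 0.059 = 0.180; P(Income=Q3 | Education=HS) = 0.072/0.180 = 0.400000.
P(Education=<HS) = 0.087 + 0.094 + 0.019 + 0.103 = 0.303; P(Income=Q3 | Education=<HS) = 0.019/0.303 = 0.062706.
Difference = 0.33729.

0.33729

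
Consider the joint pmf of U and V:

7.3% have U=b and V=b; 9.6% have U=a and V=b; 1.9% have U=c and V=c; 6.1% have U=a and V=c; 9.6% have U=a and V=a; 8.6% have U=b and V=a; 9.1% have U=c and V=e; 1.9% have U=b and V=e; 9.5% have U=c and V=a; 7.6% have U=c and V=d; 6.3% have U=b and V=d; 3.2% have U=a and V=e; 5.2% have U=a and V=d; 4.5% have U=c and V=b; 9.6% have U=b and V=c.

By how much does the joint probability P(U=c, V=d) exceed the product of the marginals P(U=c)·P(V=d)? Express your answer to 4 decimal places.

P(U=c) = 0.095 + 0.045 + 0.019 + 0.076 + 0.091 = 0.326.
P(V=d) = 0.052 + 0.063 + 0.076 = 0.191.
P(U=c, V=d) − P(U=c)P(V=d) = 0.076 − 0.326×0.191 = 0.0137.

0.0137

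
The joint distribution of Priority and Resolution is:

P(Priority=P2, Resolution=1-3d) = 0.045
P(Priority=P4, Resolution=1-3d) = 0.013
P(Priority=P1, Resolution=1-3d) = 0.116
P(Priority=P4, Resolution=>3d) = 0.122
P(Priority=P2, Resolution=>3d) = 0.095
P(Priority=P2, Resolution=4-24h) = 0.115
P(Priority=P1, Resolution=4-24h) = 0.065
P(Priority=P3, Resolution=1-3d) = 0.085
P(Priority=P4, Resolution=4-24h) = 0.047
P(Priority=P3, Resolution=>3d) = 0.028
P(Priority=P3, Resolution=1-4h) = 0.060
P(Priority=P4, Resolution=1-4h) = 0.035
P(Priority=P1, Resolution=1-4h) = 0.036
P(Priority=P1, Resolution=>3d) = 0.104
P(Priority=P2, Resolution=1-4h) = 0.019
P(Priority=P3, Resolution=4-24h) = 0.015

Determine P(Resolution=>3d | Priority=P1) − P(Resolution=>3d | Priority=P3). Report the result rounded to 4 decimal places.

P(Priority=P1) = 0.036 + 0.065 + 0.116 + 0.104 = 0.321; P(Resolution=>3d | Priority=P1) = 0.104/0.321 = 0.32399.
P(Priority=P3) = 0.060 + 0.015 + 0.085 + 0.028 = 0.188; P(Resolution=>3d | Priority=P3) = 0.028/0.188 = 0.14894.
Difference = 0.1751.

0.1751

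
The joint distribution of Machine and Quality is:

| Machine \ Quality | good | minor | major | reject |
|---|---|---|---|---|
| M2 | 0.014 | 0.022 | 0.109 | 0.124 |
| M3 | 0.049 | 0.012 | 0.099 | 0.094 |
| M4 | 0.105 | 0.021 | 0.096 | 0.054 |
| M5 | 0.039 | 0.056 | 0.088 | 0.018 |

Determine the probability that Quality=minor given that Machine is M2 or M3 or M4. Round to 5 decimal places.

0.06884

P(Machine=M2) = 0.014 + 0.022 + 0.109 + 0.124 = 0.269.
P(Machine=M3) = 0.049 + 0.012 + 0.099 + 0.094 = 0.254.
P(Machine=M4) = 0.105 + 0.021 + 0.096 + 0.054 = 0.276.
P(Machine ∈ {M2, M3, M4}) = 0.269 + 0.254 + 0.276 = 0.799; P(Quality=minor, Machine ∈ {M2, M3, M4}) = 0.022 + 0.012 + 0.021 = 0.055.
P(Quality=minor | Machine ∈ {M2, M3, M4}) = 0.055/0.799 = 0.06884.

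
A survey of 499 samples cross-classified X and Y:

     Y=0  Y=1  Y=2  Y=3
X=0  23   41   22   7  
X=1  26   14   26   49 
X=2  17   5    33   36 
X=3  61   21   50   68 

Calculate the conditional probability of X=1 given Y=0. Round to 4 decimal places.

0.2047

Total with Y=0: 23 + 26 + 17 + 61 = 127.
P(X=1 | Y=0) = 26/127 = 0.2047.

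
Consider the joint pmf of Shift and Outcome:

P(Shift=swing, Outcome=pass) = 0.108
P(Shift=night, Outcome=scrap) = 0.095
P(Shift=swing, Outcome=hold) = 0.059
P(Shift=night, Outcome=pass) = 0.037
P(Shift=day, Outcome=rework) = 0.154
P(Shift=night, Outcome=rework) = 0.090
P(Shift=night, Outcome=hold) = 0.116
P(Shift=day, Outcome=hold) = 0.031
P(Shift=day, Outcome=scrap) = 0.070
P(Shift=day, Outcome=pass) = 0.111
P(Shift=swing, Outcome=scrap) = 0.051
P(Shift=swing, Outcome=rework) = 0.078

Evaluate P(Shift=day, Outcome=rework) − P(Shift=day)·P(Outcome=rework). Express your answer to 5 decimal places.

0.03615

P(Shift=day) = 0.111 + 0.154 + 0.070 + 0.031 = 0.366.
P(Outcome=rework) = 0.154 + 0.078 + 0.090 = 0.322.
P(Shift=day, Outcome=rework) − P(Shift=day)P(Outcome=rework) = 0.154 − 0.366×0.322 = 0.03615.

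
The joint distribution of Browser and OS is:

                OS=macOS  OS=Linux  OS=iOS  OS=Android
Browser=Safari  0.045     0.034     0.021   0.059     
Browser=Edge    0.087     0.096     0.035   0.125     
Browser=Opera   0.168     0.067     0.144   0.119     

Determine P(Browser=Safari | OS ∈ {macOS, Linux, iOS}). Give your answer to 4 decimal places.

P(OS=macOS) = 0.045 + 0.087 + 0.168 = 0.300.
P(OS=Linux) = 0.034 + 0.096 + 0.067 = 0.197.
P(OS=iOS) = 0.021 + 0.035 + 0.144 = 0.200.
P(OS ∈ {macOS, Linux, iOS}) = 0.300 + 0.197 + 0.200 = 0.697; P(Browser=Safari, OS ∈ {macOS, Linux, iOS}) = 0.045 + 0.034 + 0.021 = 0.100.
P(Browser=Safari | OS ∈ {macOS, Linux, iOS}) = 0.100/0.697 = 0.1435.

0.1435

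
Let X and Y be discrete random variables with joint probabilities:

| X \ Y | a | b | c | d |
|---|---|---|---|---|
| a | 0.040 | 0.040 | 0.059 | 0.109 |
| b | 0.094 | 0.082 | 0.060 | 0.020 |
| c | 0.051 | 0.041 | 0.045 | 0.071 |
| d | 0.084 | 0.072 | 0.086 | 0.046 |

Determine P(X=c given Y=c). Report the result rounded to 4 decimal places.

P(Y=c) = 0.059 + 0.060 + 0.045 + 0.086 = 0.250.
P(X=c | Y=c) = 0.045/0.250 = 0.1800.

0.1800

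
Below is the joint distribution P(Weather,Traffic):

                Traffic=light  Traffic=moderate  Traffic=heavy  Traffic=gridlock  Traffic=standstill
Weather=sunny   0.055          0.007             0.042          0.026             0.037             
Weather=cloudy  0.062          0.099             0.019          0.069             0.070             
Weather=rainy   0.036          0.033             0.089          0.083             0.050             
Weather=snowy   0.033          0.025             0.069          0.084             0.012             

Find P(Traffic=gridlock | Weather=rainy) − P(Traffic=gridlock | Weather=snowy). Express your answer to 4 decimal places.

-0.0915

P(Weather=rainy) = 0.036 + 0.033 + 0.089 + 0.083 + 0.050 = 0.291; P(Traffic=gridlock | Weather=rainy) = 0.083/0.291 = 0.28522.
P(Weather=snowy) = 0.033 + 0.025 + 0.069 + 0.084 + 0.012 = 0.223; P(Traffic=gridlock | Weather=snowy) = 0.084/0.223 = 0.37668.
Difference = -0.0915.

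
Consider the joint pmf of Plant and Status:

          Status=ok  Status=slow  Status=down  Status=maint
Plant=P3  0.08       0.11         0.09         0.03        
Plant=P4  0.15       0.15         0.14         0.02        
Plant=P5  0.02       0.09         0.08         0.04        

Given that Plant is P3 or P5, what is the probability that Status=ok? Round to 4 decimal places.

P(Plant=P3) = 0.08 + 0.11 + 0.09 + 0.03 = 0.31.
P(Plant=P5) = 0.02 + 0.09 + 0.08 + 0.04 = 0.23.
P(Plant ∈ {P3, P5}) = 0.31 + 0.23 = 0.54; P(Status=ok, Plant ∈ {P3, P5}) = 0.08 + 0.02 = 0.10.
P(Status=ok | Plant ∈ {P3, P5}) = 0.10/0.54 = 0.1852.

0.1852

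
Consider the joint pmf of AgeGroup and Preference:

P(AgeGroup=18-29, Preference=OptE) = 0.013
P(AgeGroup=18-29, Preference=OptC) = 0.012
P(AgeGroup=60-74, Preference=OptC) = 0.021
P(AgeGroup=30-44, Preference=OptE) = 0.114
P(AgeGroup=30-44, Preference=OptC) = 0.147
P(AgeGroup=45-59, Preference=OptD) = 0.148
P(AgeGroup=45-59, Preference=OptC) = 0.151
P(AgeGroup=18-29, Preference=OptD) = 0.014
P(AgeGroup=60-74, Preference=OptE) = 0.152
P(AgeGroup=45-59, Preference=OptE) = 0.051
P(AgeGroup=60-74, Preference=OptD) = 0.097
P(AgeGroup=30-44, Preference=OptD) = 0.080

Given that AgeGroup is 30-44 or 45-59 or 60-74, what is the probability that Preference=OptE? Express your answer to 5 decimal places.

P(AgeGroup=30-44) = 0.147 + 0.080 + 0.114 = 0.341.
P(AgeGroup=45-59) = 0.151 + 0.148 + 0.051 = 0.350.
P(AgeGroup=60-74) = 0.021 + 0.097 + 0.152 = 0.270.
P(AgeGroup ∈ {30-44, 45-59, 60-74}) = 0.341 + 0.350 + 0.270 = 0.961; P(Preference=OptE, AgeGroup ∈ {30-44, 45-59, 60-74}) = 0.114 + 0.051 + 0.152 = 0.317.
P(Preference=OptE | AgeGroup ∈ {30-44, 45-59, 60-74}) = 0.317/0.961 = 0.32986.

0.32986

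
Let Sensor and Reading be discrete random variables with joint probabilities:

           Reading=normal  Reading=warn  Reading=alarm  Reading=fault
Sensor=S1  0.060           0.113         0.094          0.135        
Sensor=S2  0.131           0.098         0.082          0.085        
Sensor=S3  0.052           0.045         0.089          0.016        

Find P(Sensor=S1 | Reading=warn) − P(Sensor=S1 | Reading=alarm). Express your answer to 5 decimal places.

P(Reading=warn) = 0.113 + 0.098 + 0.045 = 0.256; P(Sensor=S1 | Reading=warn) = 0.113/0.256 = 0.441406.
P(Reading=alarm) = 0.094 + 0.082 + 0.089 = 0.265; P(Sensor=S1 | Reading=alarm) = 0.094/0.265 = 0.354717.
Difference = 0.08669.

0.08669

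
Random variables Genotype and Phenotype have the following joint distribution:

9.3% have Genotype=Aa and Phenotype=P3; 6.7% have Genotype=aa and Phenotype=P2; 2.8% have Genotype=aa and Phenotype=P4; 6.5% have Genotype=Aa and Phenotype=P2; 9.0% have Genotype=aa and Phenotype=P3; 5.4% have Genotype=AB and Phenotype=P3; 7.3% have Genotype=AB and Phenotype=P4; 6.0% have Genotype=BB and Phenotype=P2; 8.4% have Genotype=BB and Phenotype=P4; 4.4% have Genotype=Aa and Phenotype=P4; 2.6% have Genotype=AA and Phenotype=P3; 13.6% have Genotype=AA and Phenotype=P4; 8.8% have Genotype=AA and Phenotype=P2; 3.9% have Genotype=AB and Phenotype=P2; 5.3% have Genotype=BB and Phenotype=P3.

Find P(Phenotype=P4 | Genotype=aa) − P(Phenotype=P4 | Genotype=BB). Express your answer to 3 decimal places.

P(Genotype=aa) = 0.067 + 0.090 + 0.028 = 0.185; P(Phenotype=P4 | Genotype=aa) = 0.028/0.185 = 0.1514.
P(Genotype=BB) = 0.060 + 0.053 + 0.084 = 0.197; P(Phenotype=P4 | Genotype=BB) = 0.084/0.197 = 0.4264.
Difference = -0.275.

-0.275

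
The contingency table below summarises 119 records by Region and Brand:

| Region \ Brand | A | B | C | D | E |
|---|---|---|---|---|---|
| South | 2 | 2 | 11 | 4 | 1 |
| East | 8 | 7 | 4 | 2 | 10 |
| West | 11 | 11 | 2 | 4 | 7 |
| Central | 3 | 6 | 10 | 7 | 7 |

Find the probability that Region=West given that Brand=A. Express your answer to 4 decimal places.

Total with Brand=A: 2 + 8 + 11 + 3 = 24.
P(Region=West | Brand=A) = 11/24 = 0.4583.

0.4583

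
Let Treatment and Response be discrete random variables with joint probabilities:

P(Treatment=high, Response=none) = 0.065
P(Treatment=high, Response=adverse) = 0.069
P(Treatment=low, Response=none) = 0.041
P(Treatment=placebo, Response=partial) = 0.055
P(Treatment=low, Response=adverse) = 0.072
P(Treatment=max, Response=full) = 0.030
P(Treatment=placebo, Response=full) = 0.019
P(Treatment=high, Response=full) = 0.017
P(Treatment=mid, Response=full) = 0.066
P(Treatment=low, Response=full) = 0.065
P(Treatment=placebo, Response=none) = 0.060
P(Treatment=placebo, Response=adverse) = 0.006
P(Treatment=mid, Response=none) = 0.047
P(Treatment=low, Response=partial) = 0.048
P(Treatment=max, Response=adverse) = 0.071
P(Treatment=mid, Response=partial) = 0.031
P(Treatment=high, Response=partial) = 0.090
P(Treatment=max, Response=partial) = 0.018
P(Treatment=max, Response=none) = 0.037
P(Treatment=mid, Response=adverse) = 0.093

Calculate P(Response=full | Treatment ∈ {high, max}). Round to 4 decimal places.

P(Treatment=high) = 0.065 + 0.090 + 0.017 + 0.069 = 0.241.
P(Treatment=max) = 0.037 + 0.018 + 0.030 + 0.071 = 0.156.
P(Treatment ∈ {high, max}) = 0.241 + 0.156 = 0.397; P(Response=full, Treatment ∈ {high, max}) = 0.017 + 0.030 = 0.047.
P(Response=full | Treatment ∈ {high, max}) = 0.047/0.397 = 0.1184.

0.1184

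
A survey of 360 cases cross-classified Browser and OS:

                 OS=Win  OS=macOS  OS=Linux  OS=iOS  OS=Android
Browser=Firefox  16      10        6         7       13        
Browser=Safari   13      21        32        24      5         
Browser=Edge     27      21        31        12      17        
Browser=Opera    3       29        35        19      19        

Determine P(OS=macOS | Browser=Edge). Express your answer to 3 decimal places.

Total with Browser=Edge: 27 + 21 + 31 + 12 + 17 = 108.
P(OS=macOS | Browser=Edge) = 21/108 = 0.194.

0.194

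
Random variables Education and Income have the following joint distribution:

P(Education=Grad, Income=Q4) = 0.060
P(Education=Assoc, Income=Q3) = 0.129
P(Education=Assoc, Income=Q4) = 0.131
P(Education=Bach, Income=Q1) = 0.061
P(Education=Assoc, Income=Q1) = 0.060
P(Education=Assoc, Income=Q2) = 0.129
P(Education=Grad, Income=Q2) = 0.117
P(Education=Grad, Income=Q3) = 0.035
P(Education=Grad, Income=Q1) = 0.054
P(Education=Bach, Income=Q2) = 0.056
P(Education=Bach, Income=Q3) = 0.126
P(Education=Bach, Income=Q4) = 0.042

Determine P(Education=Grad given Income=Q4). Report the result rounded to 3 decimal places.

P(Income=Q4) = 0.131 + 0.042 + 0.060 = 0.233.
P(Education=Grad | Income=Q4) = 0.060/0.233 = 0.258.

0.258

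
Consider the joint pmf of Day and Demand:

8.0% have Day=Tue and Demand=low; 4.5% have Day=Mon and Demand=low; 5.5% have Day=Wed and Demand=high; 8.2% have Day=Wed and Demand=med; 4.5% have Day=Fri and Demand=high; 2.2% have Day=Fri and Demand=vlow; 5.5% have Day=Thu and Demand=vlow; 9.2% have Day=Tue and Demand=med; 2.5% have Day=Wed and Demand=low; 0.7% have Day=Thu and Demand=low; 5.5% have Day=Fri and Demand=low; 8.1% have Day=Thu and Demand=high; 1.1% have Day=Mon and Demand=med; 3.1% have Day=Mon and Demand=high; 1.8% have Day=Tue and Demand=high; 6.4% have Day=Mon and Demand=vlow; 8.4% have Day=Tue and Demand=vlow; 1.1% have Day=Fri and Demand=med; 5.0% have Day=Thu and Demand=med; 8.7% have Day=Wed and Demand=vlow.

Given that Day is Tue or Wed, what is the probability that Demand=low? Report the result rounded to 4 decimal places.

0.2008

P(Day=Tue) = 0.084 + 0.080 + 0.092 + 0.018 = 0.274.
P(Day=Wed) = 0.087 + 0.025 + 0.082 + 0.055 = 0.249.
P(Day ∈ {Tue, Wed}) = 0.274 + 0.249 = 0.523; P(Demand=low, Day ∈ {Tue, Wed}) = 0.080 + 0.025 = 0.105.
P(Demand=low | Day ∈ {Tue, Wed}) = 0.105/0.523 = 0.2008.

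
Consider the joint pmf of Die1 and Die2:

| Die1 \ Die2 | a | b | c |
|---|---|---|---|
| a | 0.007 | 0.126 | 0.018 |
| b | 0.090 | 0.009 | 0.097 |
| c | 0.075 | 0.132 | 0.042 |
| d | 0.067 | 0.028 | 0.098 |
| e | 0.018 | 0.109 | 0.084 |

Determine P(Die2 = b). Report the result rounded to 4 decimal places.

0.4040

P(Die2=b) = 0.126 + 0.009 + 0.132 + 0.028 + 0.109 = 0.404.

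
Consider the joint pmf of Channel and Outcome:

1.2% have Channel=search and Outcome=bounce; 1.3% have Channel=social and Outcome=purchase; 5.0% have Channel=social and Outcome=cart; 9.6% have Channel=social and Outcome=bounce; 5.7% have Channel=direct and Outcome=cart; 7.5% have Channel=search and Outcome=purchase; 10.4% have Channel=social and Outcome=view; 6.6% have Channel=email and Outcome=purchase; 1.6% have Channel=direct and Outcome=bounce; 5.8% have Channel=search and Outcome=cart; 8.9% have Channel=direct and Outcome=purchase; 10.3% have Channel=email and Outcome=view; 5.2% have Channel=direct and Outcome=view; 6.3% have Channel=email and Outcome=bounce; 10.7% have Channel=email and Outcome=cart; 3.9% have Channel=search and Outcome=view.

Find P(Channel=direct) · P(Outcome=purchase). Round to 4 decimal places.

0.0520

P(Channel=direct) = 0.016 + 0.052 + 0.057 + 0.089 = 0.214.
P(Outcome=purchase) = 0.066 + 0.075 + 0.013 + 0.089 = 0.243.
Product: 0.214 × 0.243 = 0.0520.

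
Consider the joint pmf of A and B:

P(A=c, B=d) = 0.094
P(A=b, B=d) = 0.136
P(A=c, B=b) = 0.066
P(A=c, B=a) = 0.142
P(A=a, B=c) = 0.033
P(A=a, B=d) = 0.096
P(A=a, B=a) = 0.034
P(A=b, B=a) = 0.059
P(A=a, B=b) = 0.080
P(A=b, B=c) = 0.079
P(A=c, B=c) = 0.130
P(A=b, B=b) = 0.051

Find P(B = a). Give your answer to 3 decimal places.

0.235

P(B=a) = 0.034 + 0.059 + 0.142 = 0.235.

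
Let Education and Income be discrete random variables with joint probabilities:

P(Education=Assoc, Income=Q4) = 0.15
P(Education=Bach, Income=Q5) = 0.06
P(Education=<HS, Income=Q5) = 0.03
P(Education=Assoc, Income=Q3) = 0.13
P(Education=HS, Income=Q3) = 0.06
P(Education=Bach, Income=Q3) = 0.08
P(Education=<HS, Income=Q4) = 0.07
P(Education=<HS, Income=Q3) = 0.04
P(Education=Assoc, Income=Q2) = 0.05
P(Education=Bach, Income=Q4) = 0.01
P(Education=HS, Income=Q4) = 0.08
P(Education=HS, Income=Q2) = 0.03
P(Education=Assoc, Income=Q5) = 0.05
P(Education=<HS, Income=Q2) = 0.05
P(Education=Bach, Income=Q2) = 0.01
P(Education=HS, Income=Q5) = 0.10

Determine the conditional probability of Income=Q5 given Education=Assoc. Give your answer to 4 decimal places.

0.1316

P(Education=Assoc) = 0.05 + 0.13 + 0.15 + 0.05 = 0.38.
P(Income=Q5 | Education=Assoc) = 0.05/0.38 = 0.1316.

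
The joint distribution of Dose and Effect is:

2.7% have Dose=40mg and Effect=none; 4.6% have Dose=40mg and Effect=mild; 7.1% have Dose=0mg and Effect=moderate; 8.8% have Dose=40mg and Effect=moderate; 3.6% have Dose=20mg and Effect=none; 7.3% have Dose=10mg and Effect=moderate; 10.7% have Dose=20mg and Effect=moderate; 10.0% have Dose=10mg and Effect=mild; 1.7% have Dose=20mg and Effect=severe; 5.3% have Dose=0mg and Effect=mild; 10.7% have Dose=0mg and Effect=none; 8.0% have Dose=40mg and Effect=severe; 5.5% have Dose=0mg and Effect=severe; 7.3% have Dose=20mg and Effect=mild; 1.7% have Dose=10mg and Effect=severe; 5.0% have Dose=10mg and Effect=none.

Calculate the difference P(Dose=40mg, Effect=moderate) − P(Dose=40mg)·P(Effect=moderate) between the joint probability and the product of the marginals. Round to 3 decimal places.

0.006

P(Dose=40mg) = 0.027 + 0.046 + 0.088 + 0.080 = 0.241.
P(Effect=moderate) = 0.071 + 0.073 + 0.107 + 0.088 = 0.339.
P(Dose=40mg, Effect=moderate) − P(Dose=40mg)P(Effect=moderate) = 0.088 − 0.241×0.339 = 0.006.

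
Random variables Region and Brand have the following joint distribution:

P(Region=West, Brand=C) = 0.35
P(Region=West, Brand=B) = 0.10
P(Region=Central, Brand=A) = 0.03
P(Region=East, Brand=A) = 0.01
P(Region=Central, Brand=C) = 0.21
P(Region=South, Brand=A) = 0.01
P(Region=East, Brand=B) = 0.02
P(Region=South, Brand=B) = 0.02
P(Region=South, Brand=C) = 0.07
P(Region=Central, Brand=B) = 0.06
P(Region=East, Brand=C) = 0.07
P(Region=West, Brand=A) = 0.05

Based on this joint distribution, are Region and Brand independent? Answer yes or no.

yes

Every cell satisfies P(Region,Brand) = P(Region)·P(Brand). For instance P(Region=Central) = 0.30, P(Brand=C) = 0.70, and 0.30×0.70 = 0.21 matches the joint entry. So Region and Brand are independent.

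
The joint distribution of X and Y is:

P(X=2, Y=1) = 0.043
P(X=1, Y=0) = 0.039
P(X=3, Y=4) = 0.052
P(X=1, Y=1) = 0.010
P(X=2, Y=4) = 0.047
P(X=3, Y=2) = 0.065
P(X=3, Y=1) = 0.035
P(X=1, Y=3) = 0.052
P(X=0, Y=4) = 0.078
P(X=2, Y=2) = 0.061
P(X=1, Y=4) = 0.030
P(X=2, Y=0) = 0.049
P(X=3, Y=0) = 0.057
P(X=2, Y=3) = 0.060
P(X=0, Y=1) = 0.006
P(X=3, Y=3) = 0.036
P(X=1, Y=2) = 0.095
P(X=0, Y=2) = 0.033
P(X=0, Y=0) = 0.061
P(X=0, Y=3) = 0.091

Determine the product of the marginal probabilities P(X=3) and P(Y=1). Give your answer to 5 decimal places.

P(X=3) = 0.057 + 0.035 + 0.065 + 0.036 + 0.052 = 0.245.
P(Y=1) = 0.006 + 0.010 + 0.043 + 0.035 = 0.094.
Product: 0.245 × 0.094 = 0.02303.

0.02303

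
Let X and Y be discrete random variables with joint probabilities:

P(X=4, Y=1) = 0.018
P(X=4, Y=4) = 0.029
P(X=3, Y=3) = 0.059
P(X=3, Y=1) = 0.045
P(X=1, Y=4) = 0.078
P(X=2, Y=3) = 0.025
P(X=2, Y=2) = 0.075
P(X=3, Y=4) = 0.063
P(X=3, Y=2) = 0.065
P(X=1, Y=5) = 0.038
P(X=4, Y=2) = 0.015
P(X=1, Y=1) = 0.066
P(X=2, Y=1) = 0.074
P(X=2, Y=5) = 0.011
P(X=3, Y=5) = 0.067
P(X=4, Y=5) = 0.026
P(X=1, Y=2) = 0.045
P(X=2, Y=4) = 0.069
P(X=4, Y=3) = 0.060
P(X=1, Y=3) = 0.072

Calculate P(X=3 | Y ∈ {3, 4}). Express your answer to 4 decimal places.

P(Y=3) = 0.072 + 0.025 + 0.059 + 0.060 = 0.216.
P(Y=4) = 0.078 + 0.069 + 0.063 + 0.029 = 0.239.
P(Y ∈ {3, 4}) = 0.216 + 0.239 = 0.455; P(X=3, Y ∈ {3, 4}) = 0.059 + 0.063 = 0.122.
P(X=3 | Y ∈ {3, 4}) = 0.122/0.455 = 0.2681.

0.2681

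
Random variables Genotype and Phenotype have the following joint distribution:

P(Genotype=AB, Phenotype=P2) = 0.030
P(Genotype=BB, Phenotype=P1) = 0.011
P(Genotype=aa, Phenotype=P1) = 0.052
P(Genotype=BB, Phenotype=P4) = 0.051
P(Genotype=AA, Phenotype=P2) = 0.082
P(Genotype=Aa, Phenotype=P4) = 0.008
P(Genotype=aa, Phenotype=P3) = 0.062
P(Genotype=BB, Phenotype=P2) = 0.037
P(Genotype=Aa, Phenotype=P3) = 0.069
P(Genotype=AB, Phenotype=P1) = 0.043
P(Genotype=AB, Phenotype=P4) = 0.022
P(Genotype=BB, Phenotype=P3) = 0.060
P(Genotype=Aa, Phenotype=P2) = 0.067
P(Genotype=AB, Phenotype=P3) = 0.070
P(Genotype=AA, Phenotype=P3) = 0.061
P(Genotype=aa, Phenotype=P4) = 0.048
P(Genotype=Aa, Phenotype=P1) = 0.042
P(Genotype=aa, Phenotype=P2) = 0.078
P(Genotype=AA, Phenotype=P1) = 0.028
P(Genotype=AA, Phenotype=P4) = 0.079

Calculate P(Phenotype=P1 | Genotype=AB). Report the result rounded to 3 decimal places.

0.261

P(Genotype=AB) = 0.043 + 0.030 + 0.070 + 0.022 = 0.165.
P(Phenotype=P1 | Genotype=AB) = 0.043/0.165 = 0.261.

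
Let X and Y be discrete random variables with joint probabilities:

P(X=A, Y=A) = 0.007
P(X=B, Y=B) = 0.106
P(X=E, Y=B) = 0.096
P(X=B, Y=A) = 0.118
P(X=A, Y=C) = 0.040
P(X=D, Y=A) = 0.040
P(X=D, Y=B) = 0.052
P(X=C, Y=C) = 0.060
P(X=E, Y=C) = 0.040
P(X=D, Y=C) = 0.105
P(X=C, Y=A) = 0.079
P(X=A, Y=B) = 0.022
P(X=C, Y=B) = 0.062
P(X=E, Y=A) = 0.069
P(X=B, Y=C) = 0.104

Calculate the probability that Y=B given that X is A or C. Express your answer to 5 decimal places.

P(X=A) = 0.007 + 0.022 + 0.040 = 0.069.
P(X=C) = 0.079 + 0.062 + 0.060 = 0.201.
P(X ∈ {A, C}) = 0.069 + 0.201 = 0.270; P(Y=B, X ∈ {A, C}) = 0.022 + 0.062 = 0.084.
P(Y=B | X ∈ {A, C}) = 0.084/0.270 = 0.31111.

0.31111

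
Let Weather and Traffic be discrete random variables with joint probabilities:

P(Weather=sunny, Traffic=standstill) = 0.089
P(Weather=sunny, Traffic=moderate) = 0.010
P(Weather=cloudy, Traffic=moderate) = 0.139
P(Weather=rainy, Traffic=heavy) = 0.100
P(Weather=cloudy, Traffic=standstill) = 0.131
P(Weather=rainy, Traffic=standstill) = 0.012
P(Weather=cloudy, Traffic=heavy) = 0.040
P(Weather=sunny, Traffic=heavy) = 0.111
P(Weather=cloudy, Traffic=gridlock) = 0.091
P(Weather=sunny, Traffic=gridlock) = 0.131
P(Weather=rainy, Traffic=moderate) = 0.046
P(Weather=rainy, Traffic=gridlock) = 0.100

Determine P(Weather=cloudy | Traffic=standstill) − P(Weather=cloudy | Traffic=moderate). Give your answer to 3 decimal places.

P(Traffic=standstill) = 0.089 + 0.131 + 0.012 = 0.232; P(Weather=cloudy | Traffic=standstill) = 0.131/0.232 = 0.5647.
P(Traffic=moderate) = 0.010 + 0.139 + 0.046 = 0.195; P(Weather=cloudy | Traffic=moderate) = 0.139/0.195 = 0.7128.
Difference = -0.148.

-0.148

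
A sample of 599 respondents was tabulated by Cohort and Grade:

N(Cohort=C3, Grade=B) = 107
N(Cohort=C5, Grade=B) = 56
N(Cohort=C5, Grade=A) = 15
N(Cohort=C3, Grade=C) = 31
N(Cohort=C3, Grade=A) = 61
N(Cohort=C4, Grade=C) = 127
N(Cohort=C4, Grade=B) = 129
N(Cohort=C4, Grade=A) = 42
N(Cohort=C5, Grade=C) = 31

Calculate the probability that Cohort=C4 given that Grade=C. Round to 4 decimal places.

Total with Grade=C: 31 + 127 + 31 = 189.
P(Cohort=C4 | Grade=C) = 127/189 = 0.6720.

0.6720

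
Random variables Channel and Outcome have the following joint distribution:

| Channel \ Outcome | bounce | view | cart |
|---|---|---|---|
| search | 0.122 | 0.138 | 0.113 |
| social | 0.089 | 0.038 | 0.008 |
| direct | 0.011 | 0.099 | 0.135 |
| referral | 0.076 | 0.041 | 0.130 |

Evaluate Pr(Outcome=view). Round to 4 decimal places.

P(Outcome=view) = 0.138 + 0.038 + 0.099 + 0.041 = 0.316.

0.3160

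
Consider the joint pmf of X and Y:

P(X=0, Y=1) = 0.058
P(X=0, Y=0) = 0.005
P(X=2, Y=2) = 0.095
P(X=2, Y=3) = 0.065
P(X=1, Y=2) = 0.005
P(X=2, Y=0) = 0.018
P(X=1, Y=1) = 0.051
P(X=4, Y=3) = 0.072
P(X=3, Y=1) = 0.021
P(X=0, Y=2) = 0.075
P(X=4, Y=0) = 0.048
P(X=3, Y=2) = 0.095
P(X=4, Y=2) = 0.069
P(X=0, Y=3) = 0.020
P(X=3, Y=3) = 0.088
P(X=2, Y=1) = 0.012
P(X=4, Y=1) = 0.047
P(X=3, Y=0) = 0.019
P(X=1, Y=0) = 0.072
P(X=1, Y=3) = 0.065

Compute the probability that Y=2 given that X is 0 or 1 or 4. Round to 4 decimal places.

0.2538

P(X=0) = 0.005 + 0.058 + 0.075 + 0.020 = 0.158.
P(X=1) = 0.072 + 0.051 + 0.005 + 0.065 = 0.193.
P(X=4) = 0.048 + 0.047 + 0.069 + 0.072 = 0.236.
P(X ∈ {0, 1, 4}) = 0.158 + 0.193 + 0.236 = 0.587; P(Y=2, X ∈ {0, 1, 4}) = 0.075 + 0.005 + 0.069 = 0.149.
P(Y=2 | X ∈ {0, 1, 4}) = 0.149/0.587 = 0.2538.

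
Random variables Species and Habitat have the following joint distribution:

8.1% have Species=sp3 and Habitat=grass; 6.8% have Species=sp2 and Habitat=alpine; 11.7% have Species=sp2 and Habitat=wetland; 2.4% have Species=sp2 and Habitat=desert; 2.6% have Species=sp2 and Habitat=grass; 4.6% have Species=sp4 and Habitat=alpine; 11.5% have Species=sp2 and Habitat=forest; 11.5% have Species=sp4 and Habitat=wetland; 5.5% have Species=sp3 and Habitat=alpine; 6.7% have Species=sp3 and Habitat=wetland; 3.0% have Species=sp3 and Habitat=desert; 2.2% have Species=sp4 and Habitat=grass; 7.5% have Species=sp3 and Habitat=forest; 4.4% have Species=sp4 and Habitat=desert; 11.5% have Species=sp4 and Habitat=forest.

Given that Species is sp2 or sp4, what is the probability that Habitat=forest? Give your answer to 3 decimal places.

0.332

P(Species=sp2) = 0.115 + 0.026 + 0.117 + 0.024 + 0.068 = 0.350.
P(Species=sp4) = 0.115 + 0.022 + 0.115 + 0.044 + 0.046 = 0.342.
P(Species ∈ {sp2, sp4}) = 0.350 + 0.342 = 0.692; P(Habitat=forest, Species ∈ {sp2, sp4}) = 0.115 + 0.115 = 0.230.
P(Habitat=forest | Species ∈ {sp2, sp4}) = 0.230/0.692 = 0.332.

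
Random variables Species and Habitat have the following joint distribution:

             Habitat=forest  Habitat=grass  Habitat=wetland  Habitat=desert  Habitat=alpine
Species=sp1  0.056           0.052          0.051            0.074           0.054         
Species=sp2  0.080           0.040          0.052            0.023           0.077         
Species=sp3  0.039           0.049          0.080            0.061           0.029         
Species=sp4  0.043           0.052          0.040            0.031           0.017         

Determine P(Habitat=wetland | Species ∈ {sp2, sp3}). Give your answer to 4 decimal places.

0.2491

P(Species=sp2) = 0.080 + 0.040 + 0.052 + 0.023 + 0.077 = 0.272.
P(Species=sp3) = 0.039 + 0.049 + 0.080 + 0.061 + 0.029 = 0.258.
P(Species ∈ {sp2, sp3}) = 0.272 + 0.258 = 0.530; P(Habitat=wetland, Species ∈ {sp2, sp3}) = 0.052 + 0.080 = 0.132.
P(Habitat=wetland | Species ∈ {sp2, sp3}) = 0.132/0.530 = 0.2491.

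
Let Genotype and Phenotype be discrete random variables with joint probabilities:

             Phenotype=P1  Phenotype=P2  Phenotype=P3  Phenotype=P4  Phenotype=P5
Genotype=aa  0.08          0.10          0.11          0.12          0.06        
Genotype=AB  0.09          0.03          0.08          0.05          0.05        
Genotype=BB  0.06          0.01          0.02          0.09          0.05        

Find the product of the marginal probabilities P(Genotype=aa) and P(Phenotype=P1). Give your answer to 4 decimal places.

P(Genotype=aa) = 0.08 + 0.10 + 0.11 + 0.12 + 0.06 = 0.47.
P(Phenotype=P1) = 0.08 + 0.09 + 0.06 = 0.23.
Product: 0.47 × 0.23 = 0.1081.

0.1081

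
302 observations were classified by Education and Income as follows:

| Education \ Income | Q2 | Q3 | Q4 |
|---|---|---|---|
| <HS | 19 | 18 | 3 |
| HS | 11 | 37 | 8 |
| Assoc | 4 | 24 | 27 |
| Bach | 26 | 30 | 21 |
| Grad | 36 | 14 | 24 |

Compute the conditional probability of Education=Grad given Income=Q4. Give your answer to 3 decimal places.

Total with Income=Q4: 3 + 8 + 27 + 21 + 24 = 83.
P(Education=Grad | Income=Q4) = 24/83 = 0.289.

0.289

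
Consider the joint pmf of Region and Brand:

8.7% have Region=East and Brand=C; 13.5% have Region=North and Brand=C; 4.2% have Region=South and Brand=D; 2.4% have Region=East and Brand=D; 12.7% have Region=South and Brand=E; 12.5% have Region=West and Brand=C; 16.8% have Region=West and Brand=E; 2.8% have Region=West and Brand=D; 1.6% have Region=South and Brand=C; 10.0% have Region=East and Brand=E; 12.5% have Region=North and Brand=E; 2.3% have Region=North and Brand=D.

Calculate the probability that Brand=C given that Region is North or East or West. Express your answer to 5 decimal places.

0.42577

P(Region=North) = 0.135 + 0.023 + 0.125 = 0.283.
P(Region=East) = 0.087 + 0.024 + 0.100 = 0.211.
P(Region=West) = 0.125 + 0.028 + 0.168 = 0.321.
P(Region ∈ {North, East, West}) = 0.283 + 0.211 + 0.321 = 0.815; P(Brand=C, Region ∈ {North, East, West}) = 0.135 + 0.087 + 0.125 = 0.347.
P(Brand=C | Region ∈ {North, East, West}) = 0.347/0.815 = 0.42577.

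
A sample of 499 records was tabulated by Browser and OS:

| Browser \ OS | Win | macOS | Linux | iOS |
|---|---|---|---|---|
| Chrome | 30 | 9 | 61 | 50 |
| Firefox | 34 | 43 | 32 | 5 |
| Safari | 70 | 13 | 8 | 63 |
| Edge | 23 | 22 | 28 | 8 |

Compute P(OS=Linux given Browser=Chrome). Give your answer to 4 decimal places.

0.4067

Total with Browser=Chrome: 30 + 9 + 61 + 50 = 150.
P(OS=Linux | Browser=Chrome) = 61/150 = 0.4067.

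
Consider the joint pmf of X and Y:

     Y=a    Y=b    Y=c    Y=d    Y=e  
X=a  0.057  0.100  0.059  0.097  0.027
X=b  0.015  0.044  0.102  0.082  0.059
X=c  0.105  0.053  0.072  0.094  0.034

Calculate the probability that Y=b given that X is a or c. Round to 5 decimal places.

P(X=a) = 0.057 + 0.100 + 0.059 + 0.097 + 0.027 = 0.340.
P(X=c) = 0.105 + 0.053 + 0.072 + 0.094 + 0.034 = 0.358.
P(X ∈ {a, c}) = 0.340 + 0.358 = 0.698; P(Y=b, X ∈ {a, c}) = 0.100 + 0.053 = 0.153.
P(Y=b | X ∈ {a, c}) = 0.153/0.698 = 0.21920.

0.21920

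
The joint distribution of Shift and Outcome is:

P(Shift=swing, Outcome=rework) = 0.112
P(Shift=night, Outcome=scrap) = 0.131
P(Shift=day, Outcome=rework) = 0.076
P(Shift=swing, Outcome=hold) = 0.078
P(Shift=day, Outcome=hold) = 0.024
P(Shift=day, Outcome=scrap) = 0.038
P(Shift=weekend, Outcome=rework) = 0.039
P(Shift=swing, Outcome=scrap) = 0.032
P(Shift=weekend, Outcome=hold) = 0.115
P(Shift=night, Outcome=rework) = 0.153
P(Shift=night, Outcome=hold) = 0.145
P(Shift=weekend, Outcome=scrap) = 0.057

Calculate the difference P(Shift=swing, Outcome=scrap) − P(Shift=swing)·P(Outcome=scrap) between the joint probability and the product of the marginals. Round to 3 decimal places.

-0.025

P(Shift=swing) = 0.112 + 0.032 + 0.078 = 0.222.
P(Outcome=scrap) = 0.038 + 0.032 + 0.131 + 0.057 = 0.258.
P(Shift=swing, Outcome=scrap) − P(Shift=swing)P(Outcome=scrap) = 0.032 − 0.222×0.258 = -0.025.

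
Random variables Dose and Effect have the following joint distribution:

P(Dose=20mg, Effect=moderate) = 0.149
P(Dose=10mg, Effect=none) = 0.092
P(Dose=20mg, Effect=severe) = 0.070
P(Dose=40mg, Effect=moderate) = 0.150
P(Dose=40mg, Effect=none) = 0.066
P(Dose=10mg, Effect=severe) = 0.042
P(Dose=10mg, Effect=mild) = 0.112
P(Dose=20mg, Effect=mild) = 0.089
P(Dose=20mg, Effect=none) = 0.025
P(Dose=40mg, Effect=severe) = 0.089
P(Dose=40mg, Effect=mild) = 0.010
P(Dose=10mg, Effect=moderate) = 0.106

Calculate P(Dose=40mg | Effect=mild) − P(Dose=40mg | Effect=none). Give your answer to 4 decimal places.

P(Effect=mild) = 0.112 + 0.089 + 0.010 = 0.211; P(Dose=40mg | Effect=mild) = 0.010/0.211 = 0.04739.
P(Effect=none) = 0.092 + 0.025 + 0.066 = 0.183; P(Dose=40mg | Effect=none) = 0.066/0.183 = 0.36066.
Difference = -0.3133.

-0.3133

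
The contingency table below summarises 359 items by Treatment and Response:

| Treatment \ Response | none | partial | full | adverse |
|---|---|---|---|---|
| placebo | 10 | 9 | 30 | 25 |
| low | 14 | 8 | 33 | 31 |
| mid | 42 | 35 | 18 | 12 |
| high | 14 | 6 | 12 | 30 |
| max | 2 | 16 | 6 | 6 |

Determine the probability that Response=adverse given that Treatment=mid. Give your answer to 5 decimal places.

0.11215

Total with Treatment=mid: 42 + 35 + 18 + 12 = 107.
P(Response=adverse | Treatment=mid) = 12/107 = 0.11215.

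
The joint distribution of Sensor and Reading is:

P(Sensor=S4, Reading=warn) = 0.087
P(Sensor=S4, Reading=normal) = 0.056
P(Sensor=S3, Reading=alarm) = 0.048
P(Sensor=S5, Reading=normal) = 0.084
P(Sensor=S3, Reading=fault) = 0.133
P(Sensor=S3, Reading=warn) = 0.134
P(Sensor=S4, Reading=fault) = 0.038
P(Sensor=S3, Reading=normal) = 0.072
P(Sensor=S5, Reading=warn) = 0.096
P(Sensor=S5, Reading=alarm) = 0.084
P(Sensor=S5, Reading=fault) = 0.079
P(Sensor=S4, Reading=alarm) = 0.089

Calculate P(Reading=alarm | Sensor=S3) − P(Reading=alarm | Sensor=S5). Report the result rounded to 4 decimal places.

P(Sensor=S3) = 0.072 + 0.134 + 0.048 + 0.133 = 0.387; P(Reading=alarm | Sensor=S3) = 0.048/0.387 = 0.12403.
P(Sensor=S5) = 0.084 + 0.096 + 0.084 + 0.079 = 0.343; P(Reading=alarm | Sensor=S5) = 0.084/0.343 = 0.24490.
Difference = -0.1209.

-0.1209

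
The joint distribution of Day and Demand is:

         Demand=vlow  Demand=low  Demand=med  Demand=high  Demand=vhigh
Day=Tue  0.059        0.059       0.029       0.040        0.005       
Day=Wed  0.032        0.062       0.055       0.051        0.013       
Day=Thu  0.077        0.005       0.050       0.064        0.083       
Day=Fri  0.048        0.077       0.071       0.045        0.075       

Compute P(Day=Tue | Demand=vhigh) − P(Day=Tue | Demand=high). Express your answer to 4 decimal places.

-0.1716

P(Demand=vhigh) = 0.005 + 0.013 + 0.083 + 0.075 = 0.176; P(Day=Tue | Demand=vhigh) = 0.005/0.176 = 0.02841.
P(Demand=high) = 0.040 + 0.051 + 0.064 + 0.045 = 0.200; P(Day=Tue | Demand=high) = 0.040/0.200 = 0.20000.
Difference = -0.1716.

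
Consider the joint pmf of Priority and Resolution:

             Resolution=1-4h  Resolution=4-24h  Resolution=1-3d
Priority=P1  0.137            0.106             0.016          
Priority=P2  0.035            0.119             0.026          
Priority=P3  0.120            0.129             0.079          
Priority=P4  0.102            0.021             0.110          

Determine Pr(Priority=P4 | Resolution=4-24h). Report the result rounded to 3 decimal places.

0.056

P(Resolution=4-24h) = 0.106 + 0.119 + 0.129 + 0.021 = 0.375.
P(Priority=P4 | Resolution=4-24h) = 0.021/0.375 = 0.056.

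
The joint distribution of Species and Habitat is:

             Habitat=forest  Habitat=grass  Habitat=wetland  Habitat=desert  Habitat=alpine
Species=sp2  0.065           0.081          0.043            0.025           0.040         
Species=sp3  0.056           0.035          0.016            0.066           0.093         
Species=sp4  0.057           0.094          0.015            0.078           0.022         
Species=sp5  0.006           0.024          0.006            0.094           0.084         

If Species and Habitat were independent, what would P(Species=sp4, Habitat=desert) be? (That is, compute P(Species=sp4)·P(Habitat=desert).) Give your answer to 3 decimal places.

0.070

P(Species=sp4) = 0.057 + 0.094 + 0.015 + 0.078 + 0.022 = 0.266.
P(Habitat=desert) = 0.025 + 0.066 + 0.078 + 0.094 = 0.263.
Product: 0.266 × 0.263 = 0.070.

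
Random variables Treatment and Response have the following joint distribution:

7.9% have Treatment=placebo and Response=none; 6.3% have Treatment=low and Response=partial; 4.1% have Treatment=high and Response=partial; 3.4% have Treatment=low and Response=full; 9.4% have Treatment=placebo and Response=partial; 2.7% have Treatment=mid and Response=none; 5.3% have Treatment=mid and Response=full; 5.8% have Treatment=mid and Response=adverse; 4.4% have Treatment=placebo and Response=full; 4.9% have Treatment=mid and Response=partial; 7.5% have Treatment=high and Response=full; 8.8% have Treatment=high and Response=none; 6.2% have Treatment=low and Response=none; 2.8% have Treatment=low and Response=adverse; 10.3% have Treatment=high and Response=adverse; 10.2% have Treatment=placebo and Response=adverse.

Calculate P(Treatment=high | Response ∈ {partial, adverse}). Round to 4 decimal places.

P(Response=partial) = 0.094 + 0.063 + 0.049 + 0.041 = 0.247.
P(Response=adverse) = 0.102 + 0.028 + 0.058 + 0.103 = 0.291.
P(Response ∈ {partial, adverse}) = 0.247 + 0.291 = 0.538; P(Treatment=high, Response ∈ {partial, adverse}) = 0.041 + 0.103 = 0.144.
P(Treatment=high | Response ∈ {partial, adverse}) = 0.144/0.538 = 0.2677.

0.2677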